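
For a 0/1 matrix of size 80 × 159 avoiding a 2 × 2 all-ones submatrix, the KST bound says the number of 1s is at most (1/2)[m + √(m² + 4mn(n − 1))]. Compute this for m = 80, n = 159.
z(80, 159; 2, 2) ≤ (1/2)[80 + √(80² + 4·80·159·158)] = (1/2)[80 + √8045440] = 1458.2242

Kővári–Sós–Turán: let r_1, ..., r_80 be the row sums and z = Σ r_i the total number of 1s. Each pair of columns can share at most one row with both entries 1 (else a 2×2 all-ones block appears), so Σ_i C(r_i, 2) ≤ C(159, 2) = 12561. By convexity Σ_i C(r_i, 2) ≥ 80·C(z/80, 2) = z(z − 80)/(2·80), giving z² − 80z − 80·159·158 ≤ 0 and hence z ≤ (1/2)[80 + √(6400 + 4·2009760)] = (1/2)[80 + √8045440] ≈ (1/2)(80 + 2836.4485) = 1458.2242.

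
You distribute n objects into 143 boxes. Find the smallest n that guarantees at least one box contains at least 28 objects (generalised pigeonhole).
n = (28 − 1)·143 + 1 = 3862

By the generalised pigeonhole principle, to guarantee some box contains ≥ r objects we need more than (r − 1) · k objects total. Threshold: n = (r − 1) · k + 1. With r = 28 and k = 143: n = 27 · 143 + 1 = 3861 + 1 = 3862. For n = 3861 = 27 · 143, we can put exactly 27 objects in every box, avoiding 28 in any single one — so 3862 is tight.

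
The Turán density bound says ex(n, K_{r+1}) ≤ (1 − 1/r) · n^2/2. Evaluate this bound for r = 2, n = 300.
Turán density bound = (1/2) · 300^2/2 = 22500

Turán's theorem: ex(n, K_{r+1}) is achieved by the complete r-partite Turán graph T(n, r) with parts as balanced as possible, and is at most (1 − 1/r) · n^2/2. For r = 2, n = 300: the density bound is (1/2) · 90000/2 = 22500. Since 2 ∣ 300, the Turán graph T(300, 2) has parts of equal size 150, and its edge count e(T(300, 2)) = 22500 attains the density bound exactly.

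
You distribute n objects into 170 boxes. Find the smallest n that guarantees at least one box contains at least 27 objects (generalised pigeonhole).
n = (27 − 1)·170 + 1 = 4421

By the generalised pigeonhole principle, to guarantee some box contains ≥ r objects we need more than (r − 1) · k objects total. Threshold: n = (r − 1) · k + 1. With r = 27 and k = 170: n = 26 · 170 + 1 = 4420 + 1 = 4421. For n = 4420 = 26 · 170, we can put exactly 26 objects in every box, avoiding 27 in any single one — so 4421 is tight.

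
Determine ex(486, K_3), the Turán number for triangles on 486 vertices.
ex(486, K_3) = ⌊486^2/4⌋ = 59049

Mantel (1907): a triangle-free graph on n vertices has at most ⌊n^2/4⌋ edges, with equality for the complete bipartite graph K_{⌊n/2⌋, ⌈n/2⌉}. For n = 486: ⌊486^2/4⌋ = ⌊236196/4⌋ = 59049. The extremal graph is K_{243, 243}, which has 243·243 = 59049 edges.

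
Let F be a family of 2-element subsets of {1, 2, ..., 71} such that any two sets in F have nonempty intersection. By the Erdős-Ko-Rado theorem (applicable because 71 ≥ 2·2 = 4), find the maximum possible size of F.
max |F| = C(70, 1) = 70

Erdős-Ko-Rado (1961): when n ≥ 2k, max |F| = C(n−1, k−1). The bound is attained by the star {A : i ∈ A} for any fixed i ∈ [n]. Here C(71−1, 2−1) = C(70, 1) = 70.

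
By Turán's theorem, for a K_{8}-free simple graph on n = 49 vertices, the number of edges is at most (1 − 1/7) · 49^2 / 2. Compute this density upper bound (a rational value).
Turán density bound = (6/7) · 49^2/2 = 1029

Turán's theorem: ex(n, K_{r+1}) is achieved by the complete r-partite Turán graph T(n, r) with parts as balanced as possible, and is at most (1 − 1/r) · n^2/2. For r = 7, n = 49: the density bound is (6/7) · 2401/2 = 1029. Since 7 ∣ 49, the Turán graph T(49, 7) has parts of equal size 7, and its edge count e(T(49, 7)) = 1029 attains the density bound exactly.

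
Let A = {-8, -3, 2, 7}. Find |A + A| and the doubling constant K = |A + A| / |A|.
K = |A + A| / |A| = 7/4

Enumerate A + A = {a + b : a, b ∈ A}. With |A| = 4, there are |A|^2 = 16 ordered sum pairs; collecting distinct values, A + A = {-16, -11, -6, -1, 4, 9, 14}, so |A + A| = 7. Thus K = 7/4. Here |A + A| = 2|A| − 1 = 7, the minimum possible — so K = 7/4 is minimal, which holds iff A is an arithmetic progression.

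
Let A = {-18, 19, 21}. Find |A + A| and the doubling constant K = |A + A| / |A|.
K = |A + A| / |A| = 6/3 = 2

Enumerate A + A = {a + b : a, b ∈ A}. With |A| = 3, there are |A|^2 = 9 ordered sum pairs; collecting distinct values, A + A = {-36, 1, 3, 38, 40, 42}, so |A + A| = 6. Thus K = 6/3 = 2. For comparison, the minimum possible |A + A| over all 3-element sets is 2·3 − 1 = 5 (so min K = 5/3), attained only by arithmetic progressions.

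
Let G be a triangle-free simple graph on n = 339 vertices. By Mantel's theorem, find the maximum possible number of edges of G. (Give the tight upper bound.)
ex(339, K_3) = ⌊339^2/4⌋ = 28730

Mantel (1907): a triangle-free graph on n vertices has at most ⌊n^2/4⌋ edges, with equality for the complete bipartite graph K_{⌊n/2⌋, ⌈n/2⌉}. For n = 339: ⌊339^2/4⌋ = ⌊114921/4⌋ = 28730. The extremal graph is K_{169, 170}, which has 169·170 = 28730 edges.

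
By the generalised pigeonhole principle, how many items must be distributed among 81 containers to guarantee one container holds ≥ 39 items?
n = (39 − 1)·81 + 1 = 3079

By the generalised pigeonhole principle, to guarantee some box contains ≥ r objects we need more than (r − 1) · k objects total. Threshold: n = (r − 1) · k + 1. With r = 39 and k = 81: n = 38 · 81 + 1 = 3078 + 1 = 3079. For n = 3078 = 38 · 81, we can put exactly 38 objects in every box, avoiding 39 in any single one — so 3079 is tight.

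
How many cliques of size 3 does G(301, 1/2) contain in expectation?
E[# K_3] = C(301, 3) · (1/2)^C(3, 2) = 4499950 / 2^3 = 2249975/4 = 562493.75

For each 3-subset S of vertices (there are C(301, 3) = 4499950 such S), let X_S = 1 if S induces a K_3 (all C(3, 2) = 3 edges present). Then P(X_S = 1) = (1/2)^3 = 1/8. By linearity of expectation, E[# K_3] = C(301, 3) · (1/2)^3 = 4499950 / 8 = 2249975/4 = 562493.75.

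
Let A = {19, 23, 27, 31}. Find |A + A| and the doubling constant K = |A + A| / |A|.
K = |A + A| / |A| = 7/4

Enumerate A + A = {a + b : a, b ∈ A}. With |A| = 4, there are |A|^2 = 16 ordered sum pairs; collecting distinct values, A + A = {38, 42, 46, 50, 54, 58, 62}, so |A + A| = 7. Thus K = 7/4. Here |A + A| = 2|A| − 1 = 7, the minimum possible — so K = 7/4 is minimal, which holds iff A is an arithmetic progression.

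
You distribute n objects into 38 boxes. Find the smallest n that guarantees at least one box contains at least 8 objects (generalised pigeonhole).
n = (8 − 1)·38 + 1 = 267

By the generalised pigeonhole principle, to guarantee some box contains ≥ r objects we need more than (r − 1) · k objects total. Threshold: n = (r − 1) · k + 1. With r = 8 and k = 38: n = 7 · 38 + 1 = 266 + 1 = 267. For n = 266 = 7 · 38, we can put exactly 7 objects in every box, avoiding 8 in any single one — so 267 is tight.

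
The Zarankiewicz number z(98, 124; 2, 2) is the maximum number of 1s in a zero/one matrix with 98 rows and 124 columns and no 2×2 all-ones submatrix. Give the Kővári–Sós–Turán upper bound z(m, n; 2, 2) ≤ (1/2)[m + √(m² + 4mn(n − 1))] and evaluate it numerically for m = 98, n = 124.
z(98, 124; 2, 2) ≤ (1/2)[98 + √(98² + 4·98·124·123)] = (1/2)[98 + √5988388] = 1272.5592

Kővári–Sós–Turán: let r_1, ..., r_98 be the row sums and z = Σ r_i the total number of 1s. Each pair of columns can share at most one row with both entries 1 (else a 2×2 all-ones block appears), so Σ_i C(r_i, 2) ≤ C(124, 2) = 7626. By convexity Σ_i C(r_i, 2) ≥ 98·C(z/98, 2) = z(z − 98)/(2·98), giving z² − 98z − 98·124·123 ≤ 0 and hence z ≤ (1/2)[98 + √(9604 + 4·1494696)] = (1/2)[98 + √5988388] ≈ (1/2)(98 + 2447.1183) = 1272.5592.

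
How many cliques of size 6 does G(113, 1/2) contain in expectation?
E[# K_6] = C(113, 6) · (1/2)^C(6, 2) = 2526561576 / 2^15 = 315820197/4096 ≈ 77104.540283

For each 6-subset S of vertices (there are C(113, 6) = 2526561576 such S), let X_S = 1 if S induces a K_6 (all C(6, 2) = 15 edges present). Then P(X_S = 1) = (1/2)^15 = 1/32768. By linearity of expectation, E[# K_6] = C(113, 6) · (1/2)^15 = 2526561576 / 32768 = 315820197/4096 ≈ 77104.540283.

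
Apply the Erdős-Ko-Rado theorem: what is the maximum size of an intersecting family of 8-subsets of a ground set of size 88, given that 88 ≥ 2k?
max |F| = C(87, 7) = 5843355957

Erdős-Ko-Rado (1961): when n ≥ 2k, max |F| = C(n−1, k−1). The bound is attained by the star {A : i ∈ A} for any fixed i ∈ [n]. Here C(88−1, 8−1) = C(87, 7) = 5843355957.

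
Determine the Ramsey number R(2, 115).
R(2, 115) = 115

R(2, k) = k for all k ≥ 2: in a 2-colouring of K_k, either some edge is red (a red K_2) or all edges are blue (a blue K_k). And K_{114} coloured all-blue has no blue K_115, so R(2, 115) > 114. Hence R(2, 115) = 115.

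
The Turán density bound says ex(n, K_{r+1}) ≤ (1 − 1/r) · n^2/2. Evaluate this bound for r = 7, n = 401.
Turán density bound = (6/7) · 401^2/2 = 482403/7 ≈ 68914.7143

Turán's theorem: ex(n, K_{r+1}) is achieved by the complete r-partite Turán graph T(n, r) with parts as balanced as possible, and is at most (1 − 1/r) · n^2/2. For r = 7, n = 401: the density bound is (6/7) · 160801/2 = 482403/7 ≈ 68914.7143. The integer-valued extremum is e(T(401, 7)) = 68914, which is strictly less than the density bound 482403/7 since 7 ∤ 401 (the parts of T(401, 7) cannot all be equal).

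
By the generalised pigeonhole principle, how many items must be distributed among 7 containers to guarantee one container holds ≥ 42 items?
n = (42 − 1)·7 + 1 = 288

By the generalised pigeonhole principle, to guarantee some box contains ≥ r objects we need more than (r − 1) · k objects total. Threshold: n = (r − 1) · k + 1. With r = 42 and k = 7: n = 41 · 7 + 1 = 287 + 1 = 288. For n = 287 = 41 · 7, we can put exactly 41 objects in every box, avoiding 42 in any single one — so 288 is tight.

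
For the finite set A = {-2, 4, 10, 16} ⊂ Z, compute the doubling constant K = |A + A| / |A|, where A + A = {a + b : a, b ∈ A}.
K = |A + A| / |A| = 7/4

Enumerate A + A = {a + b : a, b ∈ A}. With |A| = 4, there are |A|^2 = 16 ordered sum pairs; collecting distinct values, A + A = {-4, 2, 8, 14, 20, 26, 32}, so |A + A| = 7. Thus K = 7/4. Here |A + A| = 2|A| − 1 = 7, the minimum possible — so K = 7/4 is minimal, which holds iff A is an arithmetic progression.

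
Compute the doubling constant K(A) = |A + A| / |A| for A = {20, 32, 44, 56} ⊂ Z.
K = |A + A| / |A| = 7/4

Enumerate A + A = {a + b : a, b ∈ A}. With |A| = 4, there are |A|^2 = 16 ordered sum pairs; collecting distinct values, A + A = {40, 52, 64, 76, 88, 100, 112}, so |A + A| = 7. Thus K = 7/4. Here |A + A| = 2|A| − 1 = 7, the minimum possible — so K = 7/4 is minimal, which holds iff A is an arithmetic progression.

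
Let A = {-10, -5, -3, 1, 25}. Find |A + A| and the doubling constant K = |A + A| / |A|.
K = |A + A| / |A| = 15/5 = 3

Enumerate A + A = {a + b : a, b ∈ A}. With |A| = 5, there are |A|^2 = 25 ordered sum pairs; collecting distinct values, A + A = {-20, -15, -13, -10, -9, -8, -6, -4, -2, 2, 15, 20, 22, 26, 50}, so |A + A| = 15. Thus K = 15/5 = 3. For comparison, the minimum possible |A + A| over all 5-element sets is 2·5 − 1 = 9 (so min K = 9/5), attained only by arithmetic progressions.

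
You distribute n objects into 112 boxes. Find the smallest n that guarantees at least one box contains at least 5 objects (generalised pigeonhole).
n = (5 − 1)·112 + 1 = 449

By the generalised pigeonhole principle, to guarantee some box contains ≥ r objects we need more than (r − 1) · k objects total. Threshold: n = (r − 1) · k + 1. With r = 5 and k = 112: n = 4 · 112 + 1 = 448 + 1 = 449. For n = 448 = 4 · 112, we can put exactly 4 objects in every box, avoiding 5 in any single one — so 449 is tight.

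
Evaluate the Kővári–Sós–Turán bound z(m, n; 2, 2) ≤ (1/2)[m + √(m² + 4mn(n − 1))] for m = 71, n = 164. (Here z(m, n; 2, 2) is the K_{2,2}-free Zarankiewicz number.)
z(71, 164; 2, 2) ≤ (1/2)[71 + √(71² + 4·71·164·163)] = (1/2)[71 + √7596929] = 1413.6264

Kővári–Sós–Turán: let r_1, ..., r_71 be the row sums and z = Σ r_i the total number of 1s. Each pair of columns can share at most one row with both entries 1 (else a 2×2 all-ones block appears), so Σ_i C(r_i, 2) ≤ C(164, 2) = 13366. By convexity Σ_i C(r_i, 2) ≥ 71·C(z/71, 2) = z(z − 71)/(2·71), giving z² − 71z − 71·164·163 ≤ 0 and hence z ≤ (1/2)[71 + √(5041 + 4·1897972)] = (1/2)[71 + √7596929] ≈ (1/2)(71 + 2756.2527) = 1413.6264.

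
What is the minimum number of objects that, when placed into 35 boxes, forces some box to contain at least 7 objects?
n = (7 − 1)·35 + 1 = 211

By the generalised pigeonhole principle, to guarantee some box contains ≥ r objects we need more than (r − 1) · k objects total. Threshold: n = (r − 1) · k + 1. With r = 7 and k = 35: n = 6 · 35 + 1 = 210 + 1 = 211. For n = 210 = 6 · 35, we can put exactly 6 objects in every box, avoiding 7 in any single one — so 211 is tight.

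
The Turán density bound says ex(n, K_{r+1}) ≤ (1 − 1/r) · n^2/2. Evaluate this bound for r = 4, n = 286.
Turán density bound = (3/4) · 286^2/2 = 61347/2 ≈ 30673.5

Turán's theorem: ex(n, K_{r+1}) is achieved by the complete r-partite Turán graph T(n, r) with parts as balanced as possible, and is at most (1 − 1/r) · n^2/2. For r = 4, n = 286: the density bound is (3/4) · 81796/2 = 61347/2 ≈ 30673.5. The integer-valued extremum is e(T(286, 4)) = 30673, which is strictly less than the density bound 61347/2 since 4 ∤ 286 (the parts of T(286, 4) cannot all be equal).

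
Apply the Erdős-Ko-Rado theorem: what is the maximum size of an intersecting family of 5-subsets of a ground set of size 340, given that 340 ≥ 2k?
max |F| = C(339, 4) = 540597876

Erdős-Ko-Rado (1961): when n ≥ 2k, max |F| = C(n−1, k−1). The bound is attained by the star {A : i ∈ A} for any fixed i ∈ [n]. Here C(340−1, 5−1) = C(339, 4) = 540597876.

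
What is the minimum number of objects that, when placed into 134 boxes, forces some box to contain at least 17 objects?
n = (17 − 1)·134 + 1 = 2145

By the generalised pigeonhole principle, to guarantee some box contains ≥ r objects we need more than (r − 1) · k objects total. Threshold: n = (r − 1) · k + 1. With r = 17 and k = 134: n = 16 · 134 + 1 = 2144 + 1 = 2145. For n = 2144 = 16 · 134, we can put exactly 16 objects in every box, avoiding 17 in any single one — so 2145 is tight.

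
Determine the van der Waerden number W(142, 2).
W(142, 2) = 142 + 1 = 143

A 2-term AP is any pair of integers, so a monochromatic 2-AP exists iff some colour is used at least twice. With 142 colours, the colouring i ↦ i on {1, ..., 142} uses each colour once, avoiding any monochromatic pair, so W(142, 2) > 142. For {1, ..., 143}, pigeonhole forces two integers of the same colour, which form a monochromatic 2-AP. Hence W(142, 2) = 143.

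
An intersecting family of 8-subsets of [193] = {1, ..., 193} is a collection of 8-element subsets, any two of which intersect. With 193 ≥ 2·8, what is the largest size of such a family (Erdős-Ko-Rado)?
max |F| = C(192, 7) = 1708566412608

Erdős-Ko-Rado (1961): when n ≥ 2k, max |F| = C(n−1, k−1). The bound is attained by the star {A : i ∈ A} for any fixed i ∈ [n]. Here C(193−1, 8−1) = C(192, 7) = 1708566412608.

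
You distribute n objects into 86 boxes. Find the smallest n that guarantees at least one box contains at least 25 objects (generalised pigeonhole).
n = (25 − 1)·86 + 1 = 2065

By the generalised pigeonhole principle, to guarantee some box contains ≥ r objects we need more than (r − 1) · k objects total. Threshold: n = (r − 1) · k + 1. With r = 25 and k = 86: n = 24 · 86 + 1 = 2064 + 1 = 2065. For n = 2064 = 24 · 86, we can put exactly 24 objects in every box, avoiding 25 in any single one — so 2065 is tight.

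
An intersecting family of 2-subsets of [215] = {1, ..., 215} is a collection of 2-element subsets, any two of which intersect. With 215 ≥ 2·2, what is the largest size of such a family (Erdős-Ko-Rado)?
max |F| = C(214, 1) = 214

The Erdős-Ko-Rado theorem states: for n ≥ 2k, an intersecting family of k-subsets of an n-element set has size at most C(n − 1, k − 1), with equality for 'star' families {A ⊆ [n] : |A| = k, i ∈ A} (fix an element i). For n = 215, k = 2: C(214, 1) = 214.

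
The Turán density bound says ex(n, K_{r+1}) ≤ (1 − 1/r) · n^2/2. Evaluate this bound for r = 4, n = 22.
Turán density bound = (3/4) · 22^2/2 = 363/2 ≈ 181.5

Turán's theorem: ex(n, K_{r+1}) is achieved by the complete r-partite Turán graph T(n, r) with parts as balanced as possible, and is at most (1 − 1/r) · n^2/2. For r = 4, n = 22: the density bound is (3/4) · 484/2 = 363/2 ≈ 181.5. The integer-valued extremum is e(T(22, 4)) = 181, which is strictly less than the density bound 363/2 since 4 ∤ 22 (the parts of T(22, 4) cannot all be equal).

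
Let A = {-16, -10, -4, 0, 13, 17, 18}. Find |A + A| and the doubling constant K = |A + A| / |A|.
K = |A + A| / |A| = 26/7

Enumerate A + A = {a + b : a, b ∈ A}. With |A| = 7, there are |A|^2 = 49 ordered sum pairs; collecting distinct values, A + A = {-32, -26, -20, -16, -14, -10, -8, -4, -3, 0, 1, 2, 3, 7, 8, 9, 13, 14, 17, 18, 26, 30, 31, 34, 35, 36}, so |A + A| = 26. Thus K = 26/7. For comparison, the minimum possible |A + A| over all 7-element sets is 2·7 − 1 = 13 (so min K = 13/7), attained only by arithmetic progressions.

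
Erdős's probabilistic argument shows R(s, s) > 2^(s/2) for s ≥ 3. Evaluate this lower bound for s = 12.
2^(12/2) = 64; so R(12, 12) > 64

Colour each edge of K_n uniformly at random with red/blue. The expected number of monochromatic K_12 is C(n, 12) · 2 · 2^(−C(12,2)). If C(n, 12) · 2^(1 − C(12,2)) < 1, then with positive probability no monochromatic K_12 exists, so R(12, 12) > n. The standard estimate C(n, 12) ≤ n^12/12! shows this inequality holds whenever n ≤ 2^(12/2) (since 12! · 2^(C(12,2) − 1) > 2^(12^2/2) ≥ n^12). Hence R(12, 12) > 2^(12/2) = 64.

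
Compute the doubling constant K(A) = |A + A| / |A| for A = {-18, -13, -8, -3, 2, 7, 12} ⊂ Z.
K = |A + A| / |A| = 13/7

Enumerate A + A = {a + b : a, b ∈ A}. With |A| = 7, there are |A|^2 = 49 ordered sum pairs; collecting distinct values, A + A = {-36, -31, -26, -21, -16, -11, -6, -1, 4, 9, 14, 19, 24}, so |A + A| = 13. Thus K = 13/7. Here |A + A| = 2|A| − 1 = 13, the minimum possible — so K = 13/7 is minimal, which holds iff A is an arithmetic progression.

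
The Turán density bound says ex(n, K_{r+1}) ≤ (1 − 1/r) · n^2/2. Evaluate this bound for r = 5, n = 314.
Turán density bound = (4/5) · 314^2/2 = 197192/5 ≈ 39438.4

Turán's theorem: ex(n, K_{r+1}) is achieved by the complete r-partite Turán graph T(n, r) with parts as balanced as possible, and is at most (1 − 1/r) · n^2/2. For r = 5, n = 314: the density bound is (4/5) · 98596/2 = 197192/5 ≈ 39438.4. The integer-valued extremum is e(T(314, 5)) = 39438, which is strictly less than the density bound 197192/5 since 5 ∤ 314 (the parts of T(314, 5) cannot all be equal).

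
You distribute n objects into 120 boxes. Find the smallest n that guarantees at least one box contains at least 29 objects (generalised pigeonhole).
n = (29 − 1)·120 + 1 = 3361

By the generalised pigeonhole principle, to guarantee some box contains ≥ r objects we need more than (r − 1) · k objects total. Threshold: n = (r − 1) · k + 1. With r = 29 and k = 120: n = 28 · 120 + 1 = 3360 + 1 = 3361. For n = 3360 = 28 · 120, we can put exactly 28 objects in every box, avoiding 29 in any single one — so 3361 is tight.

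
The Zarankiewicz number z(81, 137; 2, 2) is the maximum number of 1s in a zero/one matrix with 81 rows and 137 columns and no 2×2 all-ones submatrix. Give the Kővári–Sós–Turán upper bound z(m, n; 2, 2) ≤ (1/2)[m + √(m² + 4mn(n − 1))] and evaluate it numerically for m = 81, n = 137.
z(81, 137; 2, 2) ≤ (1/2)[81 + √(81² + 4·81·137·136)] = (1/2)[81 + √6043329] = 1269.6592

Kővári–Sós–Turán: let r_1, ..., r_81 be the row sums and z = Σ r_i the total number of 1s. Each pair of columns can share at most one row with both entries 1 (else a 2×2 all-ones block appears), so Σ_i C(r_i, 2) ≤ C(137, 2) = 9316. By convexity Σ_i C(r_i, 2) ≥ 81·C(z/81, 2) = z(z − 81)/(2·81), giving z² − 81z − 81·137·136 ≤ 0 and hence z ≤ (1/2)[81 + √(6561 + 4·1509192)] = (1/2)[81 + √6043329] ≈ (1/2)(81 + 2458.3183) = 1269.6592.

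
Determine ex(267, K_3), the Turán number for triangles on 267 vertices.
ex(267, K_3) = ⌊267^2/4⌋ = 17822

Mantel (1907): a triangle-free graph on n vertices has at most ⌊n^2/4⌋ edges, with equality for the complete bipartite graph K_{⌊n/2⌋, ⌈n/2⌉}. For n = 267: ⌊267^2/4⌋ = ⌊71289/4⌋ = 17822. The extremal graph is K_{133, 134}, which has 133·134 = 17822 edges.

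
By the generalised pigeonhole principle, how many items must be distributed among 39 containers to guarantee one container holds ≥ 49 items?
n = (49 − 1)·39 + 1 = 1873

By the generalised pigeonhole principle, to guarantee some box contains ≥ r objects we need more than (r − 1) · k objects total. Threshold: n = (r − 1) · k + 1. With r = 49 and k = 39: n = 48 · 39 + 1 = 1872 + 1 = 1873. For n = 1872 = 48 · 39, we can put exactly 48 objects in every box, avoiding 49 in any single one — so 1873 is tight.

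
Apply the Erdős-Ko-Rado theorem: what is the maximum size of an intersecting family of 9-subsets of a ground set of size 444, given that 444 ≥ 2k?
max |F| = C(443, 8) = 34522584005252343

The Erdős-Ko-Rado theorem states: for n ≥ 2k, an intersecting family of k-subsets of an n-element set has size at most C(n − 1, k − 1), with equality for 'star' families {A ⊆ [n] : |A| = k, i ∈ A} (fix an element i). For n = 444, k = 9: C(443, 8) = 34522584005252343.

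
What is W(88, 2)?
W(88, 2) = 88 + 1 = 89

A 2-term AP is any pair of integers, so a monochromatic 2-AP exists iff some colour is used at least twice. With 88 colours, the colouring i ↦ i on {1, ..., 88} uses each colour once, avoiding any monochromatic pair, so W(88, 2) > 88. For {1, ..., 89}, pigeonhole forces two integers of the same colour, which form a monochromatic 2-AP. Hence W(88, 2) = 89.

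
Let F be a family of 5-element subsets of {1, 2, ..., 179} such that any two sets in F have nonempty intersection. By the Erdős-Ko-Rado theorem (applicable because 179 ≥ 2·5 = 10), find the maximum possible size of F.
max |F| = C(178, 4) = 40432700

The Erdős-Ko-Rado theorem states: for n ≥ 2k, an intersecting family of k-subsets of an n-element set has size at most C(n − 1, k − 1), with equality for 'star' families {A ⊆ [n] : |A| = k, i ∈ A} (fix an element i). For n = 179, k = 5: C(178, 4) = 40432700.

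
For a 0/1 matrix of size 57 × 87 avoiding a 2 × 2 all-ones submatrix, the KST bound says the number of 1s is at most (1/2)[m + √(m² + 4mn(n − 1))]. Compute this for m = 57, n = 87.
z(57, 87; 2, 2) ≤ (1/2)[57 + √(57² + 4·57·87·86)] = (1/2)[57 + √1709145] = 682.1714

Kővári–Sós–Turán: let r_1, ..., r_57 be the row sums and z = Σ r_i the total number of 1s. Each pair of columns can share at most one row with both entries 1 (else a 2×2 all-ones block appears), so Σ_i C(r_i, 2) ≤ C(87, 2) = 3741. By convexity Σ_i C(r_i, 2) ≥ 57·C(z/57, 2) = z(z − 57)/(2·57), giving z² − 57z − 57·87·86 ≤ 0 and hence z ≤ (1/2)[57 + √(3249 + 4·426474)] = (1/2)[57 + √1709145] ≈ (1/2)(57 + 1307.3427) = 682.1714.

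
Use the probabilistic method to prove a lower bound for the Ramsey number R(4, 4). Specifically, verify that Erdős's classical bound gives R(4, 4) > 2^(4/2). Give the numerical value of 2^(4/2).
2^(4/2) = 4; so R(4, 4) > 4

Colour each edge of K_n uniformly at random with red/blue. The expected number of monochromatic K_4 is C(n, 4) · 2 · 2^(−C(4,2)). If C(n, 4) · 2^(1 − C(4,2)) < 1, then with positive probability no monochromatic K_4 exists, so R(4, 4) > n. The standard estimate C(n, 4) ≤ n^4/4! shows this inequality holds whenever n ≤ 2^(4/2) (since 4! · 2^(C(4,2) − 1) > 2^(4^2/2) ≥ n^4). Hence R(4, 4) > 2^(4/2) = 4.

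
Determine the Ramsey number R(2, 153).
R(2, 153) = 153

R(2, k) = k for all k ≥ 2: in a 2-colouring of K_k, either some edge is red (a red K_2) or all edges are blue (a blue K_k). And K_{152} coloured all-blue has no blue K_153, so R(2, 153) > 152. Hence R(2, 153) = 153.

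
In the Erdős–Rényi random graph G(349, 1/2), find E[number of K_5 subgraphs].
E[# K_5] = C(349, 5) · (1/2)^C(5, 2) = 41922588819 / 2^10 ≈ 40940028.143555

For each 5-subset S of vertices (there are C(349, 5) = 41922588819 such S), let X_S = 1 if S induces a K_5 (all C(5, 2) = 10 edges present). Then P(X_S = 1) = (1/2)^10 = 1/1024. By linearity of expectation, E[# K_5] = C(349, 5) · (1/2)^10 = 41922588819 / 1024 ≈ 40940028.143555.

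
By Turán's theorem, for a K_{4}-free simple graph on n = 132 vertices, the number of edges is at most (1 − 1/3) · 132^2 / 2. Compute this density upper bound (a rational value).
Turán density bound = (2/3) · 132^2/2 = 5808

Turán's theorem: ex(n, K_{r+1}) is achieved by the complete r-partite Turán graph T(n, r) with parts as balanced as possible, and is at most (1 − 1/r) · n^2/2. For r = 3, n = 132: the density bound is (2/3) · 17424/2 = 5808. Since 3 ∣ 132, the Turán graph T(132, 3) has parts of equal size 44, and its edge count e(T(132, 3)) = 5808 attains the density bound exactly.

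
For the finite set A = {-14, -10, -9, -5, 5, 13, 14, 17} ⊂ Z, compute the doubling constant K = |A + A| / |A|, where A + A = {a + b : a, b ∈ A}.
K = |A + A| / |A| = 31/8

Enumerate A + A = {a + b : a, b ∈ A}. With |A| = 8, there are |A|^2 = 64 ordered sum pairs; collecting distinct values, A + A = {-28, -24, -23, -20, -19, -18, -15, -14, -10, -9, -5, -4, -1, 0, 3, 4, 5, 7, 8, 9, 10, 12, 18, 19, 22, 26, 27, 28, 30, 31, 34}, so |A + A| = 31. Thus K = 31/8. For comparison, the minimum possible |A + A| over all 8-element sets is 2·8 − 1 = 15 (so min K = 15/8), attained only by arithmetic progressions.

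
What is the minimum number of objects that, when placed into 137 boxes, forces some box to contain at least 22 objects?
n = (22 − 1)·137 + 1 = 2878

By the generalised pigeonhole principle, to guarantee some box contains ≥ r objects we need more than (r − 1) · k objects total. Threshold: n = (r − 1) · k + 1. With r = 22 and k = 137: n = 21 · 137 + 1 = 2877 + 1 = 2878. For n = 2877 = 21 · 137, we can put exactly 21 objects in every box, avoiding 22 in any single one — so 2878 is tight.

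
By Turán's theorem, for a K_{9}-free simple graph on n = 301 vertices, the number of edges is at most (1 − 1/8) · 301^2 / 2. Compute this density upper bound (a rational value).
Turán density bound = (7/8) · 301^2/2 = 634207/16 ≈ 39637.9375

Turán's theorem: ex(n, K_{r+1}) is achieved by the complete r-partite Turán graph T(n, r) with parts as balanced as possible, and is at most (1 − 1/r) · n^2/2. For r = 8, n = 301: the density bound is (7/8) · 90601/2 = 634207/16 ≈ 39637.9375. The integer-valued extremum is e(T(301, 8)) = 39637, which is strictly less than the density bound 634207/16 since 8 ∤ 301 (the parts of T(301, 8) cannot all be equal).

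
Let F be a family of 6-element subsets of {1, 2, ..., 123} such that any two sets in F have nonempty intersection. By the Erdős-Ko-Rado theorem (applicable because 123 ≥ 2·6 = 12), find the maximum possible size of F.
max |F| = C(122, 5) = 207288004

The Erdős-Ko-Rado theorem states: for n ≥ 2k, an intersecting family of k-subsets of an n-element set has size at most C(n − 1, k − 1), with equality for 'star' families {A ⊆ [n] : |A| = k, i ∈ A} (fix an element i). For n = 123, k = 6: C(122, 5) = 207288004.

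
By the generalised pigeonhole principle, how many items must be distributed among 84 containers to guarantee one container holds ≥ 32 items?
n = (32 − 1)·84 + 1 = 2605

By the generalised pigeonhole principle, to guarantee some box contains ≥ r objects we need more than (r − 1) · k objects total. Threshold: n = (r − 1) · k + 1. With r = 32 and k = 84: n = 31 · 84 + 1 = 2604 + 1 = 2605. For n = 2604 = 31 · 84, we can put exactly 31 objects in every box, avoiding 32 in any single one — so 2605 is tight.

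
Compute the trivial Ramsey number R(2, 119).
R(2, 119) = 119

R(2, k) = k for all k ≥ 2: in a 2-colouring of K_k, either some edge is red (a red K_2) or all edges are blue (a blue K_k). And K_{118} coloured all-blue has no blue K_119, so R(2, 119) > 118. Hence R(2, 119) = 119.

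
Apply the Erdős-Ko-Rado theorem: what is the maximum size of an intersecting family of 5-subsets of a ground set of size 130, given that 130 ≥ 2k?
max |F| = C(129, 4) = 11009376

Erdős-Ko-Rado (1961): when n ≥ 2k, max |F| = C(n−1, k−1). The bound is attained by the star {A : i ∈ A} for any fixed i ∈ [n]. Here C(130−1, 5−1) = C(129, 4) = 11009376.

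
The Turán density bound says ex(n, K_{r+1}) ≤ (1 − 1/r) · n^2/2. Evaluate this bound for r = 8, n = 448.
Turán density bound = (7/8) · 448^2/2 = 87808

Turán's theorem: ex(n, K_{r+1}) is achieved by the complete r-partite Turán graph T(n, r) with parts as balanced as possible, and is at most (1 − 1/r) · n^2/2. For r = 8, n = 448: the density bound is (7/8) · 200704/2 = 87808. Since 8 ∣ 448, the Turán graph T(448, 8) has parts of equal size 56, and its edge count e(T(448, 8)) = 87808 attains the density bound exactly.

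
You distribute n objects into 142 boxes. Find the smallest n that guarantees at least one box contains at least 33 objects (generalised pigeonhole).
n = (33 − 1)·142 + 1 = 4545

By the generalised pigeonhole principle, to guarantee some box contains ≥ r objects we need more than (r − 1) · k objects total. Threshold: n = (r − 1) · k + 1. With r = 33 and k = 142: n = 32 · 142 + 1 = 4544 + 1 = 4545. For n = 4544 = 32 · 142, we can put exactly 32 objects in every box, avoiding 33 in any single one — so 4545 is tight.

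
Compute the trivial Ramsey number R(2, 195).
R(2, 195) = 195

R(2, k) = k for all k ≥ 2: in a 2-colouring of K_k, either some edge is red (a red K_2) or all edges are blue (a blue K_k). And K_{194} coloured all-blue has no blue K_195, so R(2, 195) > 194. Hence R(2, 195) = 195.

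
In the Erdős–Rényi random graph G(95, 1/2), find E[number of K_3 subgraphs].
E[# K_3] = C(95, 3) · (1/2)^C(3, 2) = 138415 / 2^3 = 17301.875

For each 3-subset S of vertices (there are C(95, 3) = 138415 such S), let X_S = 1 if S induces a K_3 (all C(3, 2) = 3 edges present). Then P(X_S = 1) = (1/2)^3 = 1/8. By linearity of expectation, E[# K_3] = C(95, 3) · (1/2)^3 = 138415 / 8 = 17301.875.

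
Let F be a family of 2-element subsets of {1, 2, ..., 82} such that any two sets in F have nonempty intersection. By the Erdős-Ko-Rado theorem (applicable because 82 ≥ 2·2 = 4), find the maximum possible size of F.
max |F| = C(81, 1) = 81

The Erdős-Ko-Rado theorem states: for n ≥ 2k, an intersecting family of k-subsets of an n-element set has size at most C(n − 1, k − 1), with equality for 'star' families {A ⊆ [n] : |A| = k, i ∈ A} (fix an element i). For n = 82, k = 2: C(81, 1) = 81.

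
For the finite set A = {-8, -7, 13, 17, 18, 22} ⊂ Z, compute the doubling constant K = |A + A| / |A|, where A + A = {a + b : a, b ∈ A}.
K = |A + A| / |A| = 19/6

Enumerate A + A = {a + b : a, b ∈ A}. With |A| = 6, there are |A|^2 = 36 ordered sum pairs; collecting distinct values, A + A = {-16, -15, -14, 5, 6, 9, 10, 11, 14, 15, 26, 30, 31, 34, 35, 36, 39, 40, 44}, so |A + A| = 19. Thus K = 19/6. For comparison, the minimum possible |A + A| over all 6-element sets is 2·6 − 1 = 11 (so min K = 11/6), attained only by arithmetic progressions.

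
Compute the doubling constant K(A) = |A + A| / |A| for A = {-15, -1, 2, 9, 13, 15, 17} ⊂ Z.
K = |A + A| / |A| = 25/7

Enumerate A + A = {a + b : a, b ∈ A}. With |A| = 7, there are |A|^2 = 49 ordered sum pairs; collecting distinct values, A + A = {-30, -16, -13, -6, -2, 0, 1, 2, 4, 8, 11, 12, 14, 15, 16, 17, 18, 19, 22, 24, 26, 28, 30, 32, 34}, so |A + A| = 25. Thus K = 25/7. For comparison, the minimum possible |A + A| over all 7-element sets is 2·7 − 1 = 13 (so min K = 13/7), attained only by arithmetic progressions.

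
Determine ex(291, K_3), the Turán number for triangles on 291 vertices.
ex(291, K_3) = ⌊291^2/4⌋ = 21170

Mantel (1907): a triangle-free graph on n vertices has at most ⌊n^2/4⌋ edges, with equality for the complete bipartite graph K_{⌊n/2⌋, ⌈n/2⌉}. For n = 291: ⌊291^2/4⌋ = ⌊84681/4⌋ = 21170. The extremal graph is K_{145, 146}, which has 145·146 = 21170 edges.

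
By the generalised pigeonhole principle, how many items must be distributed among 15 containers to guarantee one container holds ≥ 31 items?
n = (31 − 1)·15 + 1 = 451

By the generalised pigeonhole principle, to guarantee some box contains ≥ r objects we need more than (r − 1) · k objects total. Threshold: n = (r − 1) · k + 1. With r = 31 and k = 15: n = 30 · 15 + 1 = 450 + 1 = 451. For n = 450 = 30 · 15, we can put exactly 30 objects in every box, avoiding 31 in any single one — so 451 is tight.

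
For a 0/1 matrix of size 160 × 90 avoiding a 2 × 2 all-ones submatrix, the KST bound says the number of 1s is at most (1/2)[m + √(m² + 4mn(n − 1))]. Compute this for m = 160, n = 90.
z(160, 90; 2, 2) ≤ (1/2)[160 + √(160² + 4·160·90·89)] = (1/2)[160 + √5152000] = 1214.9009

Kővári–Sós–Turán: let r_1, ..., r_160 be the row sums and z = Σ r_i the total number of 1s. Each pair of columns can share at most one row with both entries 1 (else a 2×2 all-ones block appears), so Σ_i C(r_i, 2) ≤ C(90, 2) = 4005. By convexity Σ_i C(r_i, 2) ≥ 160·C(z/160, 2) = z(z − 160)/(2·160), giving z² − 160z − 160·90·89 ≤ 0 and hence z ≤ (1/2)[160 + √(25600 + 4·1281600)] = (1/2)[160 + √5152000] ≈ (1/2)(160 + 2269.8018) = 1214.9009.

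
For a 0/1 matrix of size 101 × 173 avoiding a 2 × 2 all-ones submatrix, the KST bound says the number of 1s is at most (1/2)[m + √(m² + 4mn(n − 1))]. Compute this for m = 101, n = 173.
z(101, 173; 2, 2) ≤ (1/2)[101 + √(101² + 4·101·173·172)] = (1/2)[101 + √12031625] = 1784.8316

Kővári–Sós–Turán: let r_1, ..., r_101 be the row sums and z = Σ r_i the total number of 1s. Each pair of columns can share at most one row with both entries 1 (else a 2×2 all-ones block appears), so Σ_i C(r_i, 2) ≤ C(173, 2) = 14878. By convexity Σ_i C(r_i, 2) ≥ 101·C(z/101, 2) = z(z − 101)/(2·101), giving z² − 101z − 101·173·172 ≤ 0 and hence z ≤ (1/2)[101 + √(10201 + 4·3005356)] = (1/2)[101 + √12031625] ≈ (1/2)(101 + 3468.6633) = 1784.8316.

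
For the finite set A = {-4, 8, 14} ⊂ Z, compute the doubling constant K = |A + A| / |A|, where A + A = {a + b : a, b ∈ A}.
K = |A + A| / |A| = 6/3 = 2

Enumerate A + A = {a + b : a, b ∈ A}. With |A| = 3, there are |A|^2 = 9 ordered sum pairs; collecting distinct values, A + A = {-8, 4, 10, 16, 22, 28}, so |A + A| = 6. Thus K = 6/3 = 2. For comparison, the minimum possible |A + A| over all 3-element sets is 2·3 − 1 = 5 (so min K = 5/3), attained only by arithmetic progressions.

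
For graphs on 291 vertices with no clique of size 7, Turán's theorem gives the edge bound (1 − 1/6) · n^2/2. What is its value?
Turán density bound = (5/6) · 291^2/2 = 141135/4 ≈ 35283.75

Turán's theorem: ex(n, K_{r+1}) is achieved by the complete r-partite Turán graph T(n, r) with parts as balanced as possible, and is at most (1 − 1/r) · n^2/2. For r = 6, n = 291: the density bound is (5/6) · 84681/2 = 141135/4 ≈ 35283.75. The integer-valued extremum is e(T(291, 6)) = 35283, which is strictly less than the density bound 141135/4 since 6 ∤ 291 (the parts of T(291, 6) cannot all be equal).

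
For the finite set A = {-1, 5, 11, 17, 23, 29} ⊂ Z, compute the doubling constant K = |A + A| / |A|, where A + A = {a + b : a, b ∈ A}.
K = |A + A| / |A| = 11/6

Enumerate A + A = {a + b : a, b ∈ A}. With |A| = 6, there are |A|^2 = 36 ordered sum pairs; collecting distinct values, A + A = {-2, 4, 10, 16, 22, 28, 34, 40, 46, 52, 58}, so |A + A| = 11. Thus K = 11/6. Here |A + A| = 2|A| − 1 = 11, the minimum possible — so K = 11/6 is minimal, which holds iff A is an arithmetic progression.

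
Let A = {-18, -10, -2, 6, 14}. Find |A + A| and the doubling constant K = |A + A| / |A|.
K = |A + A| / |A| = 9/5

Enumerate A + A = {a + b : a, b ∈ A}. With |A| = 5, there are |A|^2 = 25 ordered sum pairs; collecting distinct values, A + A = {-36, -28, -20, -12, -4, 4, 12, 20, 28}, so |A + A| = 9. Thus K = 9/5. Here |A + A| = 2|A| − 1 = 9, the minimum possible — so K = 9/5 is minimal, which holds iff A is an arithmetic progression.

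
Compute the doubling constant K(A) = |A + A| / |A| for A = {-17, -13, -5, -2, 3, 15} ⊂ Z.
K = |A + A| / |A| = 19/6

Enumerate A + A = {a + b : a, b ∈ A}. With |A| = 6, there are |A|^2 = 36 ordered sum pairs; collecting distinct values, A + A = {-34, -30, -26, -22, -19, -18, -15, -14, -10, -7, -4, -2, 1, 2, 6, 10, 13, 18, 30}, so |A + A| = 19. Thus K = 19/6. For comparison, the minimum possible |A + A| over all 6-element sets is 2·6 − 1 = 11 (so min K = 11/6), attained only by arithmetic progressions.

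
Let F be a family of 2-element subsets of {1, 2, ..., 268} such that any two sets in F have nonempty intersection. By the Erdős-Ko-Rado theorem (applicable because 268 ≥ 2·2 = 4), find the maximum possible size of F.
max |F| = C(267, 1) = 267

Erdős-Ko-Rado (1961): when n ≥ 2k, max |F| = C(n−1, k−1). The bound is attained by the star {A : i ∈ A} for any fixed i ∈ [n]. Here C(268−1, 2−1) = C(267, 1) = 267.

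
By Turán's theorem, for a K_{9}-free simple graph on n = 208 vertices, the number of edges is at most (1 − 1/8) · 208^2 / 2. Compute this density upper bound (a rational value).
Turán density bound = (7/8) · 208^2/2 = 18928

Turán's theorem: ex(n, K_{r+1}) is achieved by the complete r-partite Turán graph T(n, r) with parts as balanced as possible, and is at most (1 − 1/r) · n^2/2. For r = 8, n = 208: the density bound is (7/8) · 43264/2 = 18928. Since 8 ∣ 208, the Turán graph T(208, 8) has parts of equal size 26, and its edge count e(T(208, 8)) = 18928 attains the density bound exactly.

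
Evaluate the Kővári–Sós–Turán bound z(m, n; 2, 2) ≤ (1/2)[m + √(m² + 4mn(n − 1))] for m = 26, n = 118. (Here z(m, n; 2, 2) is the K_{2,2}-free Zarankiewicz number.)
z(26, 118; 2, 2) ≤ (1/2)[26 + √(26² + 4·26·118·117)] = (1/2)[26 + √1436500] = 612.2704

Kővári–Sós–Turán: let r_1, ..., r_26 be the row sums and z = Σ r_i the total number of 1s. Each pair of columns can share at most one row with both entries 1 (else a 2×2 all-ones block appears), so Σ_i C(r_i, 2) ≤ C(118, 2) = 6903. By convexity Σ_i C(r_i, 2) ≥ 26·C(z/26, 2) = z(z − 26)/(2·26), giving z² − 26z − 26·118·117 ≤ 0 and hence z ≤ (1/2)[26 + √(676 + 4·358956)] = (1/2)[26 + √1436500] ≈ (1/2)(26 + 1198.5408) = 612.2704.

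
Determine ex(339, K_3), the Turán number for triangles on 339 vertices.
ex(339, K_3) = ⌊339^2/4⌋ = 28730

Mantel (1907): a triangle-free graph on n vertices has at most ⌊n^2/4⌋ edges, with equality for the complete bipartite graph K_{⌊n/2⌋, ⌈n/2⌉}. For n = 339: ⌊339^2/4⌋ = ⌊114921/4⌋ = 28730. The extremal graph is K_{169, 170}, which has 169·170 = 28730 edges.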